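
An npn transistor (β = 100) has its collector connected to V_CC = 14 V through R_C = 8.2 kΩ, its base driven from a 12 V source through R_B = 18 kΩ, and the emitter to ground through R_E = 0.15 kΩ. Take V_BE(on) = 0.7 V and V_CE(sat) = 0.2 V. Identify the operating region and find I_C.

Assume active: I_B = (12 − 0.7)/(18 + 101×0.15) = 0.341 mA, I_C = β·I_B = 34.1 mA.
Then V_CE = 14 − 34.1×8.2 − 34.4×0.15 = -271 V < 0.2 V — the active assumption fails.
Re-solve with V_CE = 0.2 V. KCL at the emitter: V_E/R_E = (V_BB−0.7−V_E)/R_B + (V_CC−0.2−V_E)/R_C, giving V_E = 0.338 V.
I_C = (V_CC − 0.2 − V_E)/R_C = (13.8 − 0.338)/8.2 = 1.64 mA.
Check: I_B = (11.3 − 0.338)/18 = 0.609 mA, and β·I_B = 60.9 mA > I_C, confirming saturation.

saturation; I_C ≈ 1.6 mA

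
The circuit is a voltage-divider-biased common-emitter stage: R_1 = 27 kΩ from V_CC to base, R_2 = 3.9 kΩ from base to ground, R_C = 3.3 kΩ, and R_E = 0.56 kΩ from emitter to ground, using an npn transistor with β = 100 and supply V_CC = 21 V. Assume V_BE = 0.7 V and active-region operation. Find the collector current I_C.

Thevenize the base divider: V_Th = V_CC·R_2/(R_1+R_2) = 21×3.9/30.9 = 2.65 V, R_Th = R_1‖R_2 = 3.41 kΩ.
Base-emitter loop: V_Th = I_B·R_Th + V_BE + (β+1)I_B·R_E, so I_B = (2.65 − 0.7) / (3.41 + 101×0.56) = 0.0325 mA.
I_C = β·I_B = 100×0.0325 = 3.25 mA, and I_E = (β+1)I_B = 3.29 mA.
V_CE = V_CC − I_C·R_C − I_E·R_E = 21 − 3.25×3.3 − 3.29×0.56 = 8.43 V.
V_CE = 8.43 V > 0.2 V confirms active-region operation.

I_C ≈ 3.3 mA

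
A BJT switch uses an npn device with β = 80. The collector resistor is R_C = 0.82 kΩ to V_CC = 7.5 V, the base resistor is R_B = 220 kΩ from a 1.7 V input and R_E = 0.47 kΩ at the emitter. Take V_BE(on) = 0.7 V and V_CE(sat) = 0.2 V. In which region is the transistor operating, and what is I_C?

active; I_C ≈ 0.31 mA

Assume active. Base-emitter loop: I_B = (V_BB − V_BE)/(R_B + (β+1)R_E) = (1.7 − 0.7)/(220 + 81×0.47) = 0.00387 mA.
I_C = β·I_B = 80×0.00387 = 0.31 mA.
V_CE = V_CC − I_C·R_C − I_E·R_E = 7.5 − 0.31×0.82 − 0.314×0.47 = 7.1 V > V_CE(sat), so the active-region assumption holds.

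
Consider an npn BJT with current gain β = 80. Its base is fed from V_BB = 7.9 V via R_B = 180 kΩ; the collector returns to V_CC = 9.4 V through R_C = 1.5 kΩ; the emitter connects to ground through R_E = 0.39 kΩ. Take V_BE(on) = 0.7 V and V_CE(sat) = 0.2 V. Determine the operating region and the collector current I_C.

Assume active. Base-emitter loop: I_B = (V_BB − V_BE)/(R_B + (β+1)R_E) = (7.9 − 0.7)/(180 + 81×0.39) = 0.034 mA.
I_C = β·I_B = 80×0.034 = 2.72 mA.
V_CE = V_CC − I_C·R_C − I_E·R_E = 9.4 − 2.72×1.5 − 2.76×0.39 = 4.24 V > V_CE(sat), so the active-region assumption holds.

active; I_C ≈ 2.7 mA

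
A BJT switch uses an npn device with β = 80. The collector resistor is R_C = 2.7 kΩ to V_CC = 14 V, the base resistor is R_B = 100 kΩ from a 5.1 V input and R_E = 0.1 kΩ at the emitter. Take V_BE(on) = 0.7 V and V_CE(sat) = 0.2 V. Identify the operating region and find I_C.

Assume active. Base-emitter loop: I_B = (V_BB − V_BE)/(R_B + (β+1)R_E) = (5.1 − 0.7)/(100 + 81×0.1) = 0.0407 mA.
I_C = β·I_B = 80×0.0407 = 3.26 mA.
V_CE = V_CC − I_C·R_C − I_E·R_E = 14 − 3.26×2.7 − 3.3×0.1 = 4.88 V > V_CE(sat), so the active-region assumption holds.

active; I_C ≈ 3.3 mA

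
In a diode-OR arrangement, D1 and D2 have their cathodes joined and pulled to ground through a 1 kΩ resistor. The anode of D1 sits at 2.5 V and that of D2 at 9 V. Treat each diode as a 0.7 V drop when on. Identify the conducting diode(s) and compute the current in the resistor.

Only D2 conducts; I_R ≈ 8.3 mA

Assume both conduct. Then node N would need to be at both 2.5−0.7 = 1.8 V and 9−0.7 = 8.3 V, which is impossible.
Assume only D2 conducts: V_N = 9 − 0.7 = 8.3 V, so I_R = 8.3/1 = 8.3 mA.
Check D1: its anode-to-cathode voltage is 2.5 − 8.3 = -5.8 V < 0.7 V, so it is off. The assumption is consistent.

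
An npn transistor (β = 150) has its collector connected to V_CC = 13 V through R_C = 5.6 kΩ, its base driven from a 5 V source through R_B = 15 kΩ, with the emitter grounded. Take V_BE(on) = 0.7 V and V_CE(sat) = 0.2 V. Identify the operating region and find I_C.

Assume active: I_B = (5 − 0.7)/15 = 0.287 mA, giving I_C = β·I_B = 43 mA.
But then V_CE = 13 − 43×5.6 = -228 V < V_CE(sat) = 0.2 V — impossible in the active region.
So the transistor is saturated. With V_CE = 0.2 V, I_C = (V_CC − 0.2)/R_C = 12.8/5.6 = 2.29 mA.
Check: β·I_B = 43 mA > I_C = 2.29 mA, confirming saturation.

saturation; I_C ≈ 2.3 mA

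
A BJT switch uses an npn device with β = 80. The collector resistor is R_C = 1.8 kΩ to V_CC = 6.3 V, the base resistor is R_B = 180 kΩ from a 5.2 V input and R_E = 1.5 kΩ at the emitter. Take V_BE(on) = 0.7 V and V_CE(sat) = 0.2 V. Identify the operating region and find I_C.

active; I_C ≈ 1.2 mA

Assume active. Base-emitter loop: I_B = (V_BB − V_BE)/(R_B + (β+1)R_E) = (5.2 − 0.7)/(180 + 81×1.5) = 0.0149 mA.
I_C = β·I_B = 80×0.0149 = 1.19 mA.
V_CE = V_CC − I_C·R_C − I_E·R_E = 6.3 − 1.19×1.8 − 1.21×1.5 = 2.34 V > V_CE(sat), so the active-region assumption holds.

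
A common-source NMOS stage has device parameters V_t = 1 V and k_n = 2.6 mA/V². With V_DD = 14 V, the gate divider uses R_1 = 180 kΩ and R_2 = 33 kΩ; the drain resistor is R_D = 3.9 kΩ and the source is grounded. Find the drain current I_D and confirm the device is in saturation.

I_D ≈ 1.8 mA

V_G = V_DD·R_2/(R_1+R_2) = 14×33/213 = 2.17 V. With the source grounded, V_GS = V_G = 2.17 V.
Assume saturation: I_D = (k_n/2)(V_GS − V_t)² = (2.6/2)×(2.17 − 1)² = 1.3×1.17² = 1.78 mA.
V_DS = V_DD − I_D·R_D = 14 − 1.78×3.9 = 7.07 V.
Saturation requires V_DS ≥ V_GS − V_t = 1.17 V; 7.07 ≥ 1.17 ✓.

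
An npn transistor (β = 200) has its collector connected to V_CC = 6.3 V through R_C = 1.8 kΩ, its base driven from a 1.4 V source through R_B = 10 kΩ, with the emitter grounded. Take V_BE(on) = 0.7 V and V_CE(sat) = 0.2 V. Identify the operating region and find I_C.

saturation; I_C ≈ 3.4 mA

Assume active: I_B = (1.4 − 0.7)/10 = 0.07 mA, giving I_C = β·I_B = 14 mA.
But then V_CE = 6.3 − 14×1.8 = -18.9 V < V_CE(sat) = 0.2 V — impossible in the active region.
So the transistor is saturated. With V_CE = 0.2 V, I_C = (V_CC − 0.2)/R_C = 6.1/1.8 = 3.39 mA.
Check: β·I_B = 14 mA > I_C = 3.39 mA, confirming saturation.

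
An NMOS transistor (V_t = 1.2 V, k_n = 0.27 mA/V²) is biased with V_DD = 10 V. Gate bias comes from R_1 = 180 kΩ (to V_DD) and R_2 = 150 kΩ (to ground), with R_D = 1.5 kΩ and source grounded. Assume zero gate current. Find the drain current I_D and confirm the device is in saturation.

V_G = V_DD·R_2/(R_1+R_2) = 10×150/330 = 4.55 V. With the source grounded, V_GS = V_G = 4.55 V.
Assume saturation: I_D = (k_n/2)(V_GS − V_t)² = (0.27/2)×(4.55 − 1.2)² = 0.135×3.35² = 1.51 mA.
V_DS = V_DD − I_D·R_D = 10 − 1.51×1.5 = 7.73 V.
Saturation requires V_DS ≥ V_GS − V_t = 3.35 V; 7.73 ≥ 3.35 ✓.

I_D ≈ 1.5 mA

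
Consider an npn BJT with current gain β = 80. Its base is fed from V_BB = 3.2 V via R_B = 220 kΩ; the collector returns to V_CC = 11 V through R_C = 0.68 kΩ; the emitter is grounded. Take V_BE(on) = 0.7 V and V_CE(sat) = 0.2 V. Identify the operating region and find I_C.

active; I_C ≈ 0.91 mA

Assume active. Base-emitter loop: I_B = (V_BB − V_BE)/R_B = (3.2 − 0.7)/220 = 0.0114 mA.
I_C = β·I_B = 80×0.0114 = 0.909 mA.
V_CE = V_CC − I_C·R_C = 11 − 0.909×0.68 = 10.4 V > V_CE(sat), so the active-region assumption holds.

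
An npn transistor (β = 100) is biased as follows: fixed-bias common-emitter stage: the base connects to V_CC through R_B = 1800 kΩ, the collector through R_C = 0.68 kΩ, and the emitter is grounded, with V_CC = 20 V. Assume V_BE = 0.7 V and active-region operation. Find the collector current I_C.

Base loop: V_CC = I_B·R_B + V_BE, so I_B = (20 − 0.7)/1800 kΩ = 0.0107 mA.
In the active region I_C = β·I_B = 100 × 0.0107 = 1.07 mA.
Collector loop: V_CE = V_CC − I_C·R_C = 20 − 1.07×0.68 = 19.3 V.
Since V_CE = 19.3 V > V_CE(sat) ≈ 0.2 V, the transistor is in the active region as assumed.

I_C ≈ 1.1 mA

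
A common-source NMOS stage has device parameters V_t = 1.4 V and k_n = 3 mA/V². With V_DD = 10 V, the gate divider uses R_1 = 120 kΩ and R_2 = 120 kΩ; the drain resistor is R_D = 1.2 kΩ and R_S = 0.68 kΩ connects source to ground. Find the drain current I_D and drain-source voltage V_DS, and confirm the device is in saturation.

I_D ≈ 3.2 mA, V_DS ≈ 4.1 V

V_G = V_DD·R_2/(R_1+R_2) = 10×120/240 = 5 V.
Assume saturation: I_D = (k_n/2)(V_GS − V_t)² with V_GS = V_G − I_D·R_S = 5 − 0.68·I_D.
Substituting gives 0.694·I_D² − 8.34·I_D + 19.4 = 0, with roots I_D = 3.16 or 8.87 mA.
The root I_D = 8.87 mA gives V_GS = -1.03 V ≤ V_t, so take I_D = 3.16 mA.
Then V_GS = 2.85 V and V_DS = V_DD − I_D(R_D+R_S) = 10 − 3.16×1.88 = 4.06 V.
Saturation requires V_DS ≥ V_GS − V_t = 1.45 V; 4.06 ≥ 1.45 ✓.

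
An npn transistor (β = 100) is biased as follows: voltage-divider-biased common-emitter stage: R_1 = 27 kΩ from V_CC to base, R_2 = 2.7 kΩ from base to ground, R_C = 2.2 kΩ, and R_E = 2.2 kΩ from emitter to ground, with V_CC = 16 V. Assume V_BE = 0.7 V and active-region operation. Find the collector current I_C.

I_C ≈ 0.34 mA

Thevenize the base divider: V_Th = V_CC·R_2/(R_1+R_2) = 16×2.7/29.7 = 1.45 V, R_Th = R_1‖R_2 = 2.45 kΩ.
Base-emitter loop: V_Th = I_B·R_Th + V_BE + (β+1)I_B·R_E, so I_B = (1.45 − 0.7) / (2.45 + 101×2.2) = 0.00336 mA.
I_C = β·I_B = 100×0.00336 = 0.336 mA, and I_E = (β+1)I_B = 0.339 mA.
V_CE = V_CC − I_C·R_C − I_E·R_E = 16 − 0.336×2.2 − 0.339×2.2 = 14.5 V.
V_CE = 14.5 V > 0.2 V confirms active-region operation.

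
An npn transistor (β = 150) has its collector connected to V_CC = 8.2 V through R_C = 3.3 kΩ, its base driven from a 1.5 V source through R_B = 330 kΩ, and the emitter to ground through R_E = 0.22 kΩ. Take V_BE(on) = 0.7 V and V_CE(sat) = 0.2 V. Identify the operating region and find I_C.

Assume active. Base-emitter loop: I_B = (V_BB − V_BE)/(R_B + (β+1)R_E) = (1.5 − 0.7)/(330 + 151×0.22) = 0.0022 mA.
I_C = β·I_B = 150×0.0022 = 0.33 mA.
V_CE = V_CC − I_C·R_C − I_E·R_E = 8.2 − 0.33×3.3 − 0.333×0.22 = 7.04 V > V_CE(sat), so the active-region assumption holds.

active; I_C ≈ 0.33 mA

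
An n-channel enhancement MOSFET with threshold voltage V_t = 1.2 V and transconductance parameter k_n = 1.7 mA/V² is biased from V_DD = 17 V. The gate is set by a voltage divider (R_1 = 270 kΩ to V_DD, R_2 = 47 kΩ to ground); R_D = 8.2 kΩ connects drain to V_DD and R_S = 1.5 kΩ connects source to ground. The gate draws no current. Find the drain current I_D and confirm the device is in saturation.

I_D ≈ 0.41 mA

V_G = V_DD·R_2/(R_1+R_2) = 17×47/317 = 2.52 V.
Assume saturation: I_D = (k_n/2)(V_GS − V_t)² with V_GS = V_G − I_D·R_S = 2.52 − 1.5·I_D.
Substituting gives 1.91·I_D² − 4.37·I_D + 1.48 = 0, with roots I_D = 0.415 or 1.87 mA.
The root I_D = 1.87 mA gives V_GS = -0.283 V ≤ V_t, so take I_D = 0.415 mA.
Then V_GS = 1.9 V and V_DS = V_DD − I_D(R_D+R_S) = 17 − 0.415×9.7 = 13 V.
Saturation requires V_DS ≥ V_GS − V_t = 0.698 V; 13 ≥ 0.698 ✓.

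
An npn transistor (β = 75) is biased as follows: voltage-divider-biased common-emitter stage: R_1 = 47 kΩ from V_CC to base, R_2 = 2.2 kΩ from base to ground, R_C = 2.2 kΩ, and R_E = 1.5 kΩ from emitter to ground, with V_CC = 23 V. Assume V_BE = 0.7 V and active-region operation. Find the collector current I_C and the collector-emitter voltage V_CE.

Thevenize the base divider: V_Th = V_CC·R_2/(R_1+R_2) = 23×2.2/49.2 = 1.03 V, R_Th = R_1‖R_2 = 2.1 kΩ.
Base-emitter loop: V_Th = I_B·R_Th + V_BE + (β+1)I_B·R_E, so I_B = (1.03 − 0.7) / (2.1 + 76×1.5) = 0.00283 mA.
I_C = β·I_B = 75×0.00283 = 0.212 mA, and I_E = (β+1)I_B = 0.215 mA.
V_CE = V_CC − I_C·R_C − I_E·R_E = 23 − 0.212×2.2 − 0.215×1.5 = 22.2 V.
V_CE = 22.2 V > 0.2 V confirms active-region operation.

I_C ≈ 0.21 mA, V_CE ≈ 22 V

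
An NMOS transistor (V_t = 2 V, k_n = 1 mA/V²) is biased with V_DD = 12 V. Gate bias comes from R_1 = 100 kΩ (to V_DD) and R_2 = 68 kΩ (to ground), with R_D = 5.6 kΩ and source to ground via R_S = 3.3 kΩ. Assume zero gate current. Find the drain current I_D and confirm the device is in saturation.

I_D ≈ 0.55 mA

V_G = V_DD·R_2/(R_1+R_2) = 12×68/168 = 4.86 V.
Assume saturation: I_D = (k_n/2)(V_GS − V_t)² with V_GS = V_G − I_D·R_S = 4.86 − 3.3·I_D.
Substituting gives 5.44·I_D² − 10.4·I_D + 4.08 = 0, with roots I_D = 0.548 or 1.37 mA.
The root I_D = 1.37 mA gives V_GS = 0.347 V ≤ V_t, so take I_D = 0.548 mA.
Then V_GS = 3.05 V and V_DS = V_DD − I_D(R_D+R_S) = 12 − 0.548×8.9 = 7.12 V.
Saturation requires V_DS ≥ V_GS − V_t = 1.05 V; 7.12 ≥ 1.05 ✓.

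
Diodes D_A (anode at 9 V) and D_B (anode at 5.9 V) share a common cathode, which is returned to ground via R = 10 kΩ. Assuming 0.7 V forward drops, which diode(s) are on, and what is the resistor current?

Assume both conduct. Then node N would need to be at both 9−0.7 = 8.3 V and 5.9−0.7 = 5.2 V, which is impossible.
Assume only D_A conducts: V_N = 9 − 0.7 = 8.3 V, so I_R = 8.3/10 = 0.83 mA.
Check D_B: its anode-to-cathode voltage is 5.9 − 8.3 = -2.4 V < 0.7 V, so it is off. The assumption is consistent.

Only D_A conducts; I_R ≈ 0.83 mA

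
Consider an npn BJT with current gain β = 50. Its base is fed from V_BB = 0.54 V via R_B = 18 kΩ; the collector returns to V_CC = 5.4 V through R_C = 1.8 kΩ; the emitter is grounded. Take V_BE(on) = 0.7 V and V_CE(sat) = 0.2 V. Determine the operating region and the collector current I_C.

V_BB = 0.54 V ≤ V_BE(on) = 0.7 V, so the base-emitter junction is not forward biased.
The transistor is in cutoff: I_B = I_C = 0.

cutoff; I_C ≈ 0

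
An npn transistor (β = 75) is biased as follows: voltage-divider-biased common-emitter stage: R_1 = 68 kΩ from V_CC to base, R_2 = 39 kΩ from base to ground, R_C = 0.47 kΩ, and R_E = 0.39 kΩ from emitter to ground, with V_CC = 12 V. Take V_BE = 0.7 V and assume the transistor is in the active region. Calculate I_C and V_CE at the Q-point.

Thevenize the base divider: V_Th = V_CC·R_2/(R_1+R_2) = 12×39/107 = 4.37 V, R_Th = R_1‖R_2 = 24.8 kΩ.
Base-emitter loop: V_Th = I_B·R_Th + V_BE + (β+1)I_B·R_E, so I_B = (4.37 − 0.7) / (24.8 + 76×0.39) = 0.0675 mA.
I_C = β·I_B = 75×0.0675 = 5.06 mA, and I_E = (β+1)I_B = 5.13 mA.
V_CE = V_CC − I_C·R_C − I_E·R_E = 12 − 5.06×0.47 − 5.13×0.39 = 7.62 V.
V_CE = 7.62 V > 0.2 V confirms active-region operation.

I_C ≈ 5.1 mA, V_CE ≈ 7.6 V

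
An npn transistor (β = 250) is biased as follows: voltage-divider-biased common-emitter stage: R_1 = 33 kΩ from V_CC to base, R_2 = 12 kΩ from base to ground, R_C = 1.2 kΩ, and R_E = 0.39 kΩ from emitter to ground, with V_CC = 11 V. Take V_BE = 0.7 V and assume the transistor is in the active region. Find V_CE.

Thevenize the base divider: V_Th = V_CC·R_2/(R_1+R_2) = 11×12/45 = 2.93 V, R_Th = R_1‖R_2 = 8.8 kΩ.
Base-emitter loop: V_Th = I_B·R_Th + V_BE + (β+1)I_B·R_E, so I_B = (2.93 − 0.7) / (8.8 + 251×0.39) = 0.0209 mA.
I_C = β·I_B = 250×0.0209 = 5.23 mA, and I_E = (β+1)I_B = 5.25 mA.
V_CE = V_CC − I_C·R_C − I_E·R_E = 11 − 5.23×1.2 − 5.25×0.39 = 2.67 V.
V_CE = 2.67 V > 0.2 V confirms active-region operation.

V_CE ≈ 2.7 V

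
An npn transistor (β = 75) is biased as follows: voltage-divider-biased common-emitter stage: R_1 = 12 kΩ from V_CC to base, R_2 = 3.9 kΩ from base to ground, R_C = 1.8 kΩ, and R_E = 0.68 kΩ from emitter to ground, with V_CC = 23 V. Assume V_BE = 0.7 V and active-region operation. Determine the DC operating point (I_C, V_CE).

Thevenize the base divider: V_Th = V_CC·R_2/(R_1+R_2) = 23×3.9/15.9 = 5.64 V, R_Th = R_1‖R_2 = 2.94 kΩ.
Base-emitter loop: V_Th = I_B·R_Th + V_BE + (β+1)I_B·R_E, so I_B = (5.64 − 0.7) / (2.94 + 76×0.68) = 0.0905 mA.
I_C = β·I_B = 75×0.0905 = 6.78 mA, and I_E = (β+1)I_B = 6.88 mA.
V_CE = V_CC − I_C·R_C − I_E·R_E = 23 − 6.78×1.8 − 6.88×0.68 = 6.11 V.
V_CE = 6.11 V > 0.2 V confirms active-region operation.

I_C ≈ 6.8 mA, V_CE ≈ 6.1 V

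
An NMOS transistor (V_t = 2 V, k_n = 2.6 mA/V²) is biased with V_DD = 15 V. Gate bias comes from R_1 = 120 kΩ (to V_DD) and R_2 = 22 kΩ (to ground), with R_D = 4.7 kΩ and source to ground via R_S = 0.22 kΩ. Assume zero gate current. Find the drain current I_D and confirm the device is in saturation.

I_D ≈ 0.12 mA

V_G = V_DD·R_2/(R_1+R_2) = 15×22/142 = 2.32 V.
Assume saturation: I_D = (k_n/2)(V_GS − V_t)² with V_GS = V_G − I_D·R_S = 2.32 − 0.22·I_D.
Substituting gives 0.0629·I_D² − 1.19·I_D + 0.136 = 0, with roots I_D = 0.116 or 18.7 mA.
The root I_D = 18.7 mA gives V_GS = -1.79 V ≤ V_t, so take I_D = 0.116 mA.
Then V_GS = 2.3 V and V_DS = V_DD − I_D(R_D+R_S) = 15 − 0.116×4.92 = 14.4 V.
Saturation requires V_DS ≥ V_GS − V_t = 0.298 V; 14.4 ≥ 0.298 ✓.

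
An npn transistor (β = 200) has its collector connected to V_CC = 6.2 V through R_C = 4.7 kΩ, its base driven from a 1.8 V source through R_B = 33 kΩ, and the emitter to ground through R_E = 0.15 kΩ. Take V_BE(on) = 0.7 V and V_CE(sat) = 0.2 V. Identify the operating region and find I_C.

Assume active: I_B = (1.8 − 0.7)/(33 + 201×0.15) = 0.0174 mA, I_C = β·I_B = 3.48 mA.
Then V_CE = 6.2 − 3.48×4.7 − 3.5×0.15 = -10.7 V < 0.2 V — the active assumption fails.
Re-solve with V_CE = 0.2 V. KCL at the emitter: V_E/R_E = (V_BB−0.7−V_E)/R_B + (V_CC−0.2−V_E)/R_C, giving V_E = 0.19 V.
I_C = (V_CC − 0.2 − V_E)/R_C = (6 − 0.19)/4.7 = 1.24 mA.
Check: I_B = (1.1 − 0.19)/33 = 0.0276 mA, and β·I_B = 5.52 mA > I_C, confirming saturation.

saturation; I_C ≈ 1.2 mA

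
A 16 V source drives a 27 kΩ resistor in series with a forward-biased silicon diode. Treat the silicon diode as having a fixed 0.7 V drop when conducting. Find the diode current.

KVL around the loop: 16 = V_D + I·R = 0.7 + I × 27 kΩ.
So I = (16 − 0.7) / 27 kΩ = 15.3 / 27 = 0.567 mA.

I ≈ 0.57 mA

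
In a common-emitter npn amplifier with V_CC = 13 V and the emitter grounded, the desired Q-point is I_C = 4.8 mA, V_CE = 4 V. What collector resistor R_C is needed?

Collector loop: V_CC = I_C·R_C + V_CE.
R_C = (V_CC − V_CE)/I_C = (13 − 4)/4.8 = 1.88 kΩ.

R_C ≈ 1.9 kΩ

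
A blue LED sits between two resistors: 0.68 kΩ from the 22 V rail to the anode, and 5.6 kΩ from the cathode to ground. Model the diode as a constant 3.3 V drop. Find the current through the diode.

The two resistors are in series with the diode, so KVL gives 22 = I·0.68 + 3.3 + I·5.6.
I = (22 − 3.3) / (0.68 + 5.6) kΩ = 18.7 / 6.28 = 2.98 mA.

I ≈ 3 mA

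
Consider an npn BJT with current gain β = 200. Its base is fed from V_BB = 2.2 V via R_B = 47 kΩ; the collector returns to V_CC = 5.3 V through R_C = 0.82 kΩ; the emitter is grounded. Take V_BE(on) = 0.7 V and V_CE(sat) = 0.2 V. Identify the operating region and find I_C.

saturation; I_C ≈ 6.2 mA

Assume active: I_B = (2.2 − 0.7)/47 = 0.0319 mA, giving I_C = β·I_B = 6.38 mA.
But then V_CE = 5.3 − 6.38×0.82 = 0.066 V < V_CE(sat) = 0.2 V — impossible in the active region.
So the transistor is saturated. With V_CE = 0.2 V, I_C = (V_CC − 0.2)/R_C = 5.1/0.82 = 6.22 mA.
Check: β·I_B = 6.38 mA > I_C = 6.22 mA, confirming saturation.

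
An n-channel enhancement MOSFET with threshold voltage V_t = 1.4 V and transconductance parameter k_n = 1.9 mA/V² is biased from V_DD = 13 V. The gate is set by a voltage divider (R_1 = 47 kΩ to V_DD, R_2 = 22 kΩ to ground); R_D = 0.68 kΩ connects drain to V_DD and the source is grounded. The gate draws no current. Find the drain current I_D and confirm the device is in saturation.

I_D ≈ 7.2 mA

V_G = V_DD·R_2/(R_1+R_2) = 13×22/69 = 4.14 V. With the source grounded, V_GS = V_G = 4.14 V.
Assume saturation: I_D = (k_n/2)(V_GS − V_t)² = (1.9/2)×(4.14 − 1.4)² = 0.95×2.74² = 7.16 mA.
V_DS = V_DD − I_D·R_D = 13 − 7.16×0.68 = 8.13 V.
Saturation requires V_DS ≥ V_GS − V_t = 2.74 V; 8.13 ≥ 2.74 ✓.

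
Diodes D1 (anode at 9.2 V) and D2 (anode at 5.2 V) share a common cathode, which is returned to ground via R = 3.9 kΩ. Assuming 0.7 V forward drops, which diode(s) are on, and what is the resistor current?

Assume both conduct. Then node N would need to be at both 9.2−0.7 = 8.5 V and 5.2−0.7 = 4.5 V, which is impossible.
Assume only D1 conducts: V_N = 9.2 − 0.7 = 8.5 V, so I_R = 8.5/3.9 = 2.18 mA.
Check D2: its anode-to-cathode voltage is 5.2 − 8.5 = -3.3 V < 0.7 V, so it is off. The assumption is consistent.

Only D1 conducts; I_R ≈ 2.2 mA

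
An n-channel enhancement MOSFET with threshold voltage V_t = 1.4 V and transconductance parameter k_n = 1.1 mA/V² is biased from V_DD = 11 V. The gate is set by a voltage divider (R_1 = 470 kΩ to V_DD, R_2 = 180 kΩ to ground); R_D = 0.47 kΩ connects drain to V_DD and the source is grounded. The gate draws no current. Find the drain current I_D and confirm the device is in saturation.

I_D ≈ 1.5 mA

V_G = V_DD·R_2/(R_1+R_2) = 11×180/650 = 3.05 V. With the source grounded, V_GS = V_G = 3.05 V.
Assume saturation: I_D = (k_n/2)(V_GS − V_t)² = (1.1/2)×(3.05 − 1.4)² = 0.55×1.65² = 1.49 mA.
V_DS = V_DD − I_D·R_D = 11 − 1.49×0.47 = 10.3 V.
Saturation requires V_DS ≥ V_GS − V_t = 1.65 V; 10.3 ≥ 1.65 ✓.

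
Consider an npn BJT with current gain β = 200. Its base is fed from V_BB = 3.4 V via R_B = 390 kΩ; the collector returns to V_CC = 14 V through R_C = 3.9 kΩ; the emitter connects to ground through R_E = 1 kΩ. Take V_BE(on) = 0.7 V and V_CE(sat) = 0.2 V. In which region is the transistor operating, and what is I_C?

active; I_C ≈ 0.91 mA

Assume active. Base-emitter loop: I_B = (V_BB − V_BE)/(R_B + (β+1)R_E) = (3.4 − 0.7)/(390 + 201×1) = 0.00457 mA.
I_C = β·I_B = 200×0.00457 = 0.914 mA.
V_CE = V_CC − I_C·R_C − I_E·R_E = 14 − 0.914×3.9 − 0.918×1 = 9.52 V > V_CE(sat), so the active-region assumption holds.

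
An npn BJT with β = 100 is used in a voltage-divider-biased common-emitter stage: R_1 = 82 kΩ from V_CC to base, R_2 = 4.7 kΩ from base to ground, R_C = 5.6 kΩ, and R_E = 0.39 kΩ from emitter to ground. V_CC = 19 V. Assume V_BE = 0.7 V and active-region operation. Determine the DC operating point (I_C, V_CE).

I_C ≈ 0.75 mA, V_CE ≈ 14 V

Thevenize the base divider: V_Th = V_CC·R_2/(R_1+R_2) = 19×4.7/86.7 = 1.03 V, R_Th = R_1‖R_2 = 4.45 kΩ.
Base-emitter loop: V_Th = I_B·R_Th + V_BE + (β+1)I_B·R_E, so I_B = (1.03 − 0.7) / (4.45 + 101×0.39) = 0.00753 mA.
I_C = β·I_B = 100×0.00753 = 0.753 mA, and I_E = (β+1)I_B = 0.76 mA.
V_CE = V_CC − I_C·R_C − I_E·R_E = 19 − 0.753×5.6 − 0.76×0.39 = 14.5 V.
V_CE = 14.5 V > 0.2 V confirms active-region operation.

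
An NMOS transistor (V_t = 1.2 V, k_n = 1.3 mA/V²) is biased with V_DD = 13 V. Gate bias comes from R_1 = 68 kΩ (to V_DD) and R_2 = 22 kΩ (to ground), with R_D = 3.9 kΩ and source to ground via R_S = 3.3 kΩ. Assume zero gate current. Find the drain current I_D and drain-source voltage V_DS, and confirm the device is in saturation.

V_G = V_DD·R_2/(R_1+R_2) = 13×22/90 = 3.18 V.
Assume saturation: I_D = (k_n/2)(V_GS − V_t)² with V_GS = V_G − I_D·R_S = 3.18 − 3.3·I_D.
Substituting gives 7.08·I_D² − 9.48·I_D + 2.54 = 0, with roots I_D = 0.371 or 0.969 mA.
The root I_D = 0.969 mA gives V_GS = -0.0212 V ≤ V_t, so take I_D = 0.371 mA.
Then V_GS = 1.96 V and V_DS = V_DD − I_D(R_D+R_S) = 13 − 0.371×7.2 = 10.3 V.
Saturation requires V_DS ≥ V_GS − V_t = 0.755 V; 10.3 ≥ 0.755 ✓.

I_D ≈ 0.37 mA, V_DS ≈ 10 V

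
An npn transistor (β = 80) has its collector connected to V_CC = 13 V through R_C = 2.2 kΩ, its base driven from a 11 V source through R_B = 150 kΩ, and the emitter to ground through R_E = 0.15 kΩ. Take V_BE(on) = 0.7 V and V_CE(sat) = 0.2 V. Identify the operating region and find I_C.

active; I_C ≈ 5.1 mA

Assume active. Base-emitter loop: I_B = (V_BB − V_BE)/(R_B + (β+1)R_E) = (11 − 0.7)/(150 + 81×0.15) = 0.0635 mA.
I_C = β·I_B = 80×0.0635 = 5.08 mA.
V_CE = V_CC − I_C·R_C − I_E·R_E = 13 − 5.08×2.2 − 5.15×0.15 = 1.05 V > V_CE(sat), so the active-region assumption holds.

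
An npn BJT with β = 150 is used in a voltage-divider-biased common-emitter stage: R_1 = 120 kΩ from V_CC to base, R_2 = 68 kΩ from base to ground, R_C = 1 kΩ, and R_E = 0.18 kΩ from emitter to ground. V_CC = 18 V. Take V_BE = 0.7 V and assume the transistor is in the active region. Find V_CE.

V_CE ≈ 3.4 V

Thevenize the base divider: V_Th = V_CC·R_2/(R_1+R_2) = 18×68/188 = 6.51 V, R_Th = R_1‖R_2 = 43.4 kΩ.
Base-emitter loop: V_Th = I_B·R_Th + V_BE + (β+1)I_B·R_E, so I_B = (6.51 − 0.7) / (43.4 + 151×0.18) = 0.0823 mA.
I_C = β·I_B = 150×0.0823 = 12.3 mA, and I_E = (β+1)I_B = 12.4 mA.
V_CE = V_CC − I_C·R_C − I_E·R_E = 18 − 12.3×1 − 12.4×0.18 = 3.41 V.
V_CE = 3.41 V > 0.2 V confirms active-region operation.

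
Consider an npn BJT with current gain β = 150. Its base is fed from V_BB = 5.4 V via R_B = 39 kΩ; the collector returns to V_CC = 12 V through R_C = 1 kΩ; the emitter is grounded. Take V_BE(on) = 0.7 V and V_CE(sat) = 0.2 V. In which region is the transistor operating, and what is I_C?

saturation; I_C ≈ 12 mA

Assume active: I_B = (5.4 − 0.7)/39 = 0.121 mA, giving I_C = β·I_B = 18.1 mA.
But then V_CE = 12 − 18.1×1 = -6.08 V < V_CE(sat) = 0.2 V — impossible in the active region.
So the transistor is saturated. With V_CE = 0.2 V, I_C = (V_CC − 0.2)/R_C = 11.8/1 = 11.8 mA.
Check: β·I_B = 18.1 mA > I_C = 11.8 mA, confirming saturation.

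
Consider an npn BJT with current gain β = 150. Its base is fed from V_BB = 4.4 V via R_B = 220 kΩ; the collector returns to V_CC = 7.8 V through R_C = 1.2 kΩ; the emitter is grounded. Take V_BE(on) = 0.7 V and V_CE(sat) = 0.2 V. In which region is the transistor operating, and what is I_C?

active; I_C ≈ 2.5 mA

Assume active. Base-emitter loop: I_B = (V_BB − V_BE)/R_B = (4.4 − 0.7)/220 = 0.0168 mA.
I_C = β·I_B = 150×0.0168 = 2.52 mA.
V_CE = V_CC − I_C·R_C = 7.8 − 2.52×1.2 = 4.77 V > V_CE(sat), so the active-region assumption holds.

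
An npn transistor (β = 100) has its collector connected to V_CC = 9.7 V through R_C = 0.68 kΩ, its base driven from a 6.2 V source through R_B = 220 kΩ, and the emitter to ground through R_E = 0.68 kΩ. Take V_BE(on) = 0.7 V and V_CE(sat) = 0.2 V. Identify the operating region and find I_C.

active; I_C ≈ 1.9 mA

Assume active. Base-emitter loop: I_B = (V_BB − V_BE)/(R_B + (β+1)R_E) = (6.2 − 0.7)/(220 + 101×0.68) = 0.0191 mA.
I_C = β·I_B = 100×0.0191 = 1.91 mA.
V_CE = V_CC − I_C·R_C − I_E·R_E = 9.7 − 1.91×0.68 − 1.92×0.68 = 7.1 V > V_CE(sat), so the active-region assumption holds.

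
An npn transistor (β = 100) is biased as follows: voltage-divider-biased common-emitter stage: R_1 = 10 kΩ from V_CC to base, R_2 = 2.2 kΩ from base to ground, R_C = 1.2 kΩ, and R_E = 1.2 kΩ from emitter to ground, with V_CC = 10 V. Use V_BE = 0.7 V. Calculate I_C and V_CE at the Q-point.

I_C ≈ 0.9 mA, V_CE ≈ 7.8 V

Thevenize the base divider: V_Th = V_CC·R_2/(R_1+R_2) = 10×2.2/12.2 = 1.8 V, R_Th = R_1‖R_2 = 1.8 kΩ.
Base-emitter loop: V_Th = I_B·R_Th + V_BE + (β+1)I_B·R_E, so I_B = (1.8 − 0.7) / (1.8 + 101×1.2) = 0.00897 mA.
I_C = β·I_B = 100×0.00897 = 0.897 mA, and I_E = (β+1)I_B = 0.906 mA.
V_CE = V_CC − I_C·R_C − I_E·R_E = 10 − 0.897×1.2 − 0.906×1.2 = 7.84 V.
V_CE = 7.84 V > 0.2 V confirms active-region operation.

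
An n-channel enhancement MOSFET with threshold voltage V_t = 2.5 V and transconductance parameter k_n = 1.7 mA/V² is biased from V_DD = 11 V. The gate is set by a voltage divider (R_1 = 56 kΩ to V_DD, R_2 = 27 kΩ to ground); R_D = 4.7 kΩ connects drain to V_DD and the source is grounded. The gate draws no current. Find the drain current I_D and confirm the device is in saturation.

I_D ≈ 0.99 mA

V_G = V_DD·R_2/(R_1+R_2) = 11×27/83 = 3.58 V. With the source grounded, V_GS = V_G = 3.58 V.
Assume saturation: I_D = (k_n/2)(V_GS − V_t)² = (1.7/2)×(3.58 − 2.5)² = 0.85×1.08² = 0.988 mA.
V_DS = V_DD − I_D·R_D = 11 − 0.988×4.7 = 6.35 V.
Saturation requires V_DS ≥ V_GS − V_t = 1.08 V; 6.35 ≥ 1.08 ✓.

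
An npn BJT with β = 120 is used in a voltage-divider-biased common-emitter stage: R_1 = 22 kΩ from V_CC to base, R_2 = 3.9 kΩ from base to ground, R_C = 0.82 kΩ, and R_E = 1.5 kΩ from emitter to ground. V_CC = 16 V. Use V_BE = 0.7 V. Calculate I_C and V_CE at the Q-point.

Thevenize the base divider: V_Th = V_CC·R_2/(R_1+R_2) = 16×3.9/25.9 = 2.41 V, R_Th = R_1‖R_2 = 3.31 kΩ.
Base-emitter loop: V_Th = I_B·R_Th + V_BE + (β+1)I_B·R_E, so I_B = (2.41 − 0.7) / (3.31 + 121×1.5) = 0.00925 mA.
I_C = β·I_B = 120×0.00925 = 1.11 mA, and I_E = (β+1)I_B = 1.12 mA.
V_CE = V_CC − I_C·R_C − I_E·R_E = 16 − 1.11×0.82 − 1.12×1.5 = 13.4 V.
V_CE = 13.4 V > 0.2 V confirms active-region operation.

I_C ≈ 1.1 mA, V_CE ≈ 13 V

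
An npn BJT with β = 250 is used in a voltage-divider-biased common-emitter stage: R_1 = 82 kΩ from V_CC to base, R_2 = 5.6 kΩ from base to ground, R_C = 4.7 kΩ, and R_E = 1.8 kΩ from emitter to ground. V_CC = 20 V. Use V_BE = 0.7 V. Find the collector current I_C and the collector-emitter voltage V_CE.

I_C ≈ 0.32 mA, V_CE ≈ 18 V

Thevenize the base divider: V_Th = V_CC·R_2/(R_1+R_2) = 20×5.6/87.6 = 1.28 V, R_Th = R_1‖R_2 = 5.24 kΩ.
Base-emitter loop: V_Th = I_B·R_Th + V_BE + (β+1)I_B·R_E, so I_B = (1.28 − 0.7) / (5.24 + 251×1.8) = 0.00127 mA.
I_C = β·I_B = 250×0.00127 = 0.316 mA, and I_E = (β+1)I_B = 0.318 mA.
V_CE = V_CC − I_C·R_C − I_E·R_E = 20 − 0.316×4.7 − 0.318×1.8 = 17.9 V.
V_CE = 17.9 V > 0.2 V confirms active-region operation.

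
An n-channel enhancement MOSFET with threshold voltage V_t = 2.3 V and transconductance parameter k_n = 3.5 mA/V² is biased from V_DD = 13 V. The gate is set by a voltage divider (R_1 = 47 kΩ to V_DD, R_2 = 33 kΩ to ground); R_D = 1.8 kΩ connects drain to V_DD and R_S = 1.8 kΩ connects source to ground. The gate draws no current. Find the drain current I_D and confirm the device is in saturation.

I_D ≈ 1.2 mA

V_G = V_DD·R_2/(R_1+R_2) = 13×33/80 = 5.36 V.
Assume saturation: I_D = (k_n/2)(V_GS − V_t)² with V_GS = V_G − I_D·R_S = 5.36 − 1.8·I_D.
Substituting gives 5.67·I_D² − 20.3·I_D + 16.4 = 0, with roots I_D = 1.23 or 2.34 mA.
The root I_D = 2.34 mA gives V_GS = 1.14 V ≤ V_t, so take I_D = 1.23 mA.
Then V_GS = 3.14 V and V_DS = V_DD − I_D(R_D+R_S) = 13 − 1.23×3.6 = 8.55 V.
Saturation requires V_DS ≥ V_GS − V_t = 0.84 V; 8.55 ≥ 0.84 ✓.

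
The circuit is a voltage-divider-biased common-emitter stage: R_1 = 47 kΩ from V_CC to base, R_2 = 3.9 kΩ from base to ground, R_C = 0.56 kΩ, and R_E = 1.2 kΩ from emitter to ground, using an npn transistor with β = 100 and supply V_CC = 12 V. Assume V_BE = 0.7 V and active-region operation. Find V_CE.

Thevenize the base divider: V_Th = V_CC·R_2/(R_1+R_2) = 12×3.9/50.9 = 0.919 V, R_Th = R_1‖R_2 = 3.6 kΩ.
Base-emitter loop: V_Th = I_B·R_Th + V_BE + (β+1)I_B·R_E, so I_B = (0.919 − 0.7) / (3.6 + 101×1.2) = 0.00176 mA.
I_C = β·I_B = 100×0.00176 = 0.176 mA, and I_E = (β+1)I_B = 0.178 mA.
V_CE = V_CC − I_C·R_C − I_E·R_E = 12 − 0.176×0.56 − 0.178×1.2 = 11.7 V.
V_CE = 11.7 V > 0.2 V confirms active-region operation.

V_CE ≈ 12 V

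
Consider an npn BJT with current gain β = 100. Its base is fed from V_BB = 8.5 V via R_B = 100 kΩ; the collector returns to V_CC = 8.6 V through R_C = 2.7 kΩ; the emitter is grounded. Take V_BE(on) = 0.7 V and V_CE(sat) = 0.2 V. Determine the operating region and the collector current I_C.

Assume active: I_B = (8.5 − 0.7)/100 = 0.078 mA, giving I_C = β·I_B = 7.8 mA.
But then V_CE = 8.6 − 7.8×2.7 = -12.5 V < V_CE(sat) = 0.2 V — impossible in the active region.
So the transistor is saturated. With V_CE = 0.2 V, I_C = (V_CC − 0.2)/R_C = 8.4/2.7 = 3.11 mA.
Check: β·I_B = 7.8 mA > I_C = 3.11 mA, confirming saturation.

saturation; I_C ≈ 3.1 mA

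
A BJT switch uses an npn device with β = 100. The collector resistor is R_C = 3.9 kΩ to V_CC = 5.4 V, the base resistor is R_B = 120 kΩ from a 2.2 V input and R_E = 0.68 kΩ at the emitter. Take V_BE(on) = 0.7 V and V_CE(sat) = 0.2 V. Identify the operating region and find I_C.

Assume active. Base-emitter loop: I_B = (V_BB − V_BE)/(R_B + (β+1)R_E) = (2.2 − 0.7)/(120 + 101×0.68) = 0.00795 mA.
I_C = β·I_B = 100×0.00795 = 0.795 mA.
V_CE = V_CC − I_C·R_C − I_E·R_E = 5.4 − 0.795×3.9 − 0.803×0.68 = 1.75 V > V_CE(sat), so the active-region assumption holds.

active; I_C ≈ 0.79 mA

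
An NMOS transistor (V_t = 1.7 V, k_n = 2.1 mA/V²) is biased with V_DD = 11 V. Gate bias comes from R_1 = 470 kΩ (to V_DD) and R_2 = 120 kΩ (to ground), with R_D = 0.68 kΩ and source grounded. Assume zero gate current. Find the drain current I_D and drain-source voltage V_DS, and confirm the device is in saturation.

V_G = V_DD·R_2/(R_1+R_2) = 11×120/590 = 2.24 V. With the source grounded, V_GS = V_G = 2.24 V.
Assume saturation: I_D = (k_n/2)(V_GS − V_t)² = (2.1/2)×(2.24 − 1.7)² = 1.05×0.537² = 0.303 mA.
V_DS = V_DD − I_D·R_D = 11 − 0.303×0.68 = 10.8 V.
Saturation requires V_DS ≥ V_GS − V_t = 0.537 V; 10.8 ≥ 0.537 ✓.

I_D ≈ 0.3 mA, V_DS ≈ 11 V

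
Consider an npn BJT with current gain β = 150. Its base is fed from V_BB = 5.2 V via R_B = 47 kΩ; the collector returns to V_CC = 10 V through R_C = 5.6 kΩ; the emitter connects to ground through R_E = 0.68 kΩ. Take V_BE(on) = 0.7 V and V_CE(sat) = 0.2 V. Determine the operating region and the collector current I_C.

Assume active: I_B = (5.2 − 0.7)/(47 + 151×0.68) = 0.0301 mA, I_C = β·I_B = 4.51 mA.
Then V_CE = 10 − 4.51×5.6 − 4.54×0.68 = -18.3 V < 0.2 V — the active assumption fails.
Re-solve with V_CE = 0.2 V. KCL at the emitter: V_E/R_E = (V_BB−0.7−V_E)/R_B + (V_CC−0.2−V_E)/R_C, giving V_E = 1.1 V.
I_C = (V_CC − 0.2 − V_E)/R_C = (9.8 − 1.1)/5.6 = 1.55 mA.
Check: I_B = (4.5 − 1.1)/47 = 0.0722 mA, and β·I_B = 10.8 mA > I_C, confirming saturation.

saturation; I_C ≈ 1.6 mA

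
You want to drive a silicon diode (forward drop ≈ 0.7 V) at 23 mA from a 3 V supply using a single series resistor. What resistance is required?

The resistor drops V_S − V_D = 3 − 0.7 = 2.3 V at 23 mA.
R = 2.3 V / 23 mA = 0.1 kΩ.

R ≈ 0.1 kΩ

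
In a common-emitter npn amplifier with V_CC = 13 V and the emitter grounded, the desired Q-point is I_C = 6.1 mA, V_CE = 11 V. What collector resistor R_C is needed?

R_C ≈ 0.33 kΩ

Collector loop: V_CC = I_C·R_C + V_CE.
R_C = (V_CC − V_CE)/I_C = (13 − 11)/6.1 = 0.328 kΩ.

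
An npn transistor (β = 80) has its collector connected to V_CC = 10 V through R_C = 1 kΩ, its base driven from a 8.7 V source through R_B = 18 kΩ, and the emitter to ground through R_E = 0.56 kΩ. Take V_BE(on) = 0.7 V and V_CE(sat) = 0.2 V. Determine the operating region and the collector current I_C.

saturation; I_C ≈ 6.2 mA

Assume active: I_B = (8.7 − 0.7)/(18 + 81×0.56) = 0.126 mA, I_C = β·I_B = 10.1 mA.
Then V_CE = 10 − 10.1×1 − 10.2×0.56 = -5.83 V < 0.2 V — the active assumption fails.
Re-solve with V_CE = 0.2 V. KCL at the emitter: V_E/R_E = (V_BB−0.7−V_E)/R_B + (V_CC−0.2−V_E)/R_C, giving V_E = 3.61 V.
I_C = (V_CC − 0.2 − V_E)/R_C = (9.8 − 3.61)/1 = 6.19 mA.
Check: I_B = (8 − 3.61)/18 = 0.244 mA, and β·I_B = 19.5 mA > I_C, confirming saturation.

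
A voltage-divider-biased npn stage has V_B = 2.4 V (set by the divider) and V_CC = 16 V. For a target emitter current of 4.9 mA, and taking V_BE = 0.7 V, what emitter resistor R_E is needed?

R_E ≈ 0.35 kΩ

V_E = V_B − V_BE = 2.4 − 0.7 = 1.7 V.
R_E = V_E / I_E = 1.7 / 4.9 = 0.347 kΩ.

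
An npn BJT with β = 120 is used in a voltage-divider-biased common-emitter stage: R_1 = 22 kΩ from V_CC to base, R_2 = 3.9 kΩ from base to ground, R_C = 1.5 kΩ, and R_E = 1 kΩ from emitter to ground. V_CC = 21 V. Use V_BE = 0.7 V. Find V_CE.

V_CE ≈ 15 V

Thevenize the base divider: V_Th = V_CC·R_2/(R_1+R_2) = 21×3.9/25.9 = 3.16 V, R_Th = R_1‖R_2 = 3.31 kΩ.
Base-emitter loop: V_Th = I_B·R_Th + V_BE + (β+1)I_B·R_E, so I_B = (3.16 − 0.7) / (3.31 + 121×1) = 0.0198 mA.
I_C = β·I_B = 120×0.0198 = 2.38 mA, and I_E = (β+1)I_B = 2.4 mA.
V_CE = V_CC − I_C·R_C − I_E·R_E = 21 − 2.38×1.5 − 2.4×1 = 15 V.
V_CE = 15 V > 0.2 V confirms active-region operation.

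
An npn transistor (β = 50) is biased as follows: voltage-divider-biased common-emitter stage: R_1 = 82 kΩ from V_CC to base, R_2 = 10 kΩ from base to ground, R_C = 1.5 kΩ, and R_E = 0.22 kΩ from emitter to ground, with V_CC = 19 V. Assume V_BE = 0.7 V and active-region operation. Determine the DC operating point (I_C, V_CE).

I_C ≈ 3.4 mA, V_CE ≈ 13 V

Thevenize the base divider: V_Th = V_CC·R_2/(R_1+R_2) = 19×10/92 = 2.07 V, R_Th = R_1‖R_2 = 8.91 kΩ.
Base-emitter loop: V_Th = I_B·R_Th + V_BE + (β+1)I_B·R_E, so I_B = (2.07 − 0.7) / (8.91 + 51×0.22) = 0.0678 mA.
I_C = β·I_B = 50×0.0678 = 3.39 mA, and I_E = (β+1)I_B = 3.46 mA.
V_CE = V_CC − I_C·R_C − I_E·R_E = 19 − 3.39×1.5 − 3.46×0.22 = 13.2 V.
V_CE = 13.2 V > 0.2 V confirms active-region operation.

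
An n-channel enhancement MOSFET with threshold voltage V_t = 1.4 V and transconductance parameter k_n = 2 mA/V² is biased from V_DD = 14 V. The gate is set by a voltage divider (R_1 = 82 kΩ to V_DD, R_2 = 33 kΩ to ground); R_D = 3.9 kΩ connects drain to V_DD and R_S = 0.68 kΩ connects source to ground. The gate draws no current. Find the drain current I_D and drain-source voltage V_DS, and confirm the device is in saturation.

I_D ≈ 1.8 mA, V_DS ≈ 5.5 V

V_G = V_DD·R_2/(R_1+R_2) = 14×33/115 = 4.02 V.
Assume saturation: I_D = (k_n/2)(V_GS − V_t)² with V_GS = V_G − I_D·R_S = 4.02 − 0.68·I_D.
Substituting gives 0.462·I_D² − 4.56·I_D + 6.85 = 0, with roots I_D = 1.85 or 8.01 mA.
The root I_D = 8.01 mA gives V_GS = -1.43 V ≤ V_t, so take I_D = 1.85 mA.
Then V_GS = 2.76 V and V_DS = V_DD − I_D(R_D+R_S) = 14 − 1.85×4.58 = 5.53 V.
Saturation requires V_DS ≥ V_GS − V_t = 1.36 V; 5.53 ≥ 1.36 ✓.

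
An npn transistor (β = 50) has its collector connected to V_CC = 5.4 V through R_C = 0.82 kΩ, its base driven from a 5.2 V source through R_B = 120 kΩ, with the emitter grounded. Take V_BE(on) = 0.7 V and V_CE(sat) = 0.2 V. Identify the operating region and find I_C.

active; I_C ≈ 1.9 mA

Assume active. Base-emitter loop: I_B = (V_BB − V_BE)/R_B = (5.2 − 0.7)/120 = 0.0375 mA.
I_C = β·I_B = 50×0.0375 = 1.88 mA.
V_CE = V_CC − I_C·R_C = 5.4 − 1.88×0.82 = 3.86 V > V_CE(sat), so the active-region assumption holds.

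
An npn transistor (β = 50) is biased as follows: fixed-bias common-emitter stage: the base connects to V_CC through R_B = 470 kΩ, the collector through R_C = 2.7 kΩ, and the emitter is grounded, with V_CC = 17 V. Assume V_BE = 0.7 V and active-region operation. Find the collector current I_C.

Base loop: V_CC = I_B·R_B + V_BE, so I_B = (17 − 0.7)/470 kΩ = 0.0347 mA.
In the active region I_C = β·I_B = 50 × 0.0347 = 1.73 mA.
Collector loop: V_CE = V_CC − I_C·R_C = 17 − 1.73×2.7 = 12.3 V.
Since V_CE = 12.3 V > V_CE(sat) ≈ 0.2 V, the transistor is in the active region as assumed.

I_C ≈ 1.7 mA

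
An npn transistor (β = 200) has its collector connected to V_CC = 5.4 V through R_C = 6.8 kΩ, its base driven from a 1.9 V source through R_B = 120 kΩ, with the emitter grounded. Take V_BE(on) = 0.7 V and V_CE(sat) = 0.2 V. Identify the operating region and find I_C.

saturation; I_C ≈ 0.76 mA

Assume active: I_B = (1.9 − 0.7)/120 = 0.01 mA, giving I_C = β·I_B = 2 mA.
But then V_CE = 5.4 − 2×6.8 = -8.2 V < V_CE(sat) = 0.2 V — impossible in the active region.
So the transistor is saturated. With V_CE = 0.2 V, I_C = (V_CC − 0.2)/R_C = 5.2/6.8 = 0.765 mA.
Check: β·I_B = 2 mA > I_C = 0.765 mA, confirming saturation.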